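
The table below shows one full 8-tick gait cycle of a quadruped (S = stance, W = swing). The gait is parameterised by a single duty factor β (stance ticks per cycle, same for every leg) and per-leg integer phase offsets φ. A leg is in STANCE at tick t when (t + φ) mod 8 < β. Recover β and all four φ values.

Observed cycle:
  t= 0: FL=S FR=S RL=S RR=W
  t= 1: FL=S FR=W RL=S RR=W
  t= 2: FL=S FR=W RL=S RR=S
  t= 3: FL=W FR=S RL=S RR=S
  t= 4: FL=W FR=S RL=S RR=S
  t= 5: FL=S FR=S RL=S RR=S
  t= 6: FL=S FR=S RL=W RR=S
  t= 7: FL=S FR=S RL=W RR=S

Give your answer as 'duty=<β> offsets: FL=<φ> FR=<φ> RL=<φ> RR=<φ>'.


duty β = stance ticks per leg = 6
FL: stance ticks = 6; W→S at t=5 → φ=3
FR: stance ticks = 6; W→S at t=3 → φ=5
RL: stance ticks = 6; W→S at t=0 → φ=0
RR: stance ticks = 6; W→S at t=2 → φ=6

duty=6 offsets: FL=3 FR=5 RL=0 RR=6


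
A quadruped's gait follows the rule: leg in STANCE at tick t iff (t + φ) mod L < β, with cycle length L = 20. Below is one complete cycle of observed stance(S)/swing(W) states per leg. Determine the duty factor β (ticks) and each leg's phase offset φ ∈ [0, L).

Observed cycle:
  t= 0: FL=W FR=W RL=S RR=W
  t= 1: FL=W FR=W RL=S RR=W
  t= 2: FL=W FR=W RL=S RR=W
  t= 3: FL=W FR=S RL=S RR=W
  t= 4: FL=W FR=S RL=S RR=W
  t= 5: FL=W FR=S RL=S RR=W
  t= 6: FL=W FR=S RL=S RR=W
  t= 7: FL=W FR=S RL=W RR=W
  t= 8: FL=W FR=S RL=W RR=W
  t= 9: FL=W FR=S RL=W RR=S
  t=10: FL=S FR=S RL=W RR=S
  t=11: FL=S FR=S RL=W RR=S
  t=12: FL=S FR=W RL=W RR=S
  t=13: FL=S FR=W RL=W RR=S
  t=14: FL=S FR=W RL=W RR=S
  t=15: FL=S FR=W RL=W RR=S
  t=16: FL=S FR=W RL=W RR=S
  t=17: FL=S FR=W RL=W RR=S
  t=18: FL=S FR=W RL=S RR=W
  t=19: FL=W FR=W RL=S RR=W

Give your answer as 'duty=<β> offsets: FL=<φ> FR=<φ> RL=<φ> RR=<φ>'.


duty=9 offsets: FL=10 FR=17 RL=2 RR=11

duty β = stance ticks per leg = 9
FL: stance ticks = 9; W→S at t=10 → φ=10
FR: stance ticks = 9; W→S at t=3 → φ=17
RL: stance ticks = 9; W→S at t=18 → φ=2
RR: stance ticks = 9; W→S at t=9 → φ=11


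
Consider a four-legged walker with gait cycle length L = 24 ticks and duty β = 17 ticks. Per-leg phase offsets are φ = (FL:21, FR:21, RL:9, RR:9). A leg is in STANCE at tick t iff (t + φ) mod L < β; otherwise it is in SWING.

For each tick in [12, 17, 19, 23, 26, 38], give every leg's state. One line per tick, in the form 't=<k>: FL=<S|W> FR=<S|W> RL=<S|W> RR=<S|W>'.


t=12: FL=S FR=S RL=W RR=W
t=17: FL=S FR=S RL=S RR=S
t=19: FL=S FR=S RL=S RR=S
t=23: FL=W FR=W RL=S RR=S
t=26: FL=W FR=W RL=S RR=S
t=38: FL=S FR=S RL=W RR=W

t=12: phase=(9,9,21,21) vs β=17 → FL=S FR=S RL=W RR=W
t=17: phase=(14,14,2,2) vs β=17 → FL=S FR=S RL=S RR=S
t=19: phase=(16,16,4,4) vs β=17 → FL=S FR=S RL=S RR=S
t=23: phase=(20,20,8,8) vs β=17 → FL=W FR=W RL=S RR=S
t=26: phase=(23,23,11,11) vs β=17 → FL=W FR=W RL=S RR=S
t=38: phase=(11,11,23,23) vs β=17 → FL=S FR=S RL=W RR=W


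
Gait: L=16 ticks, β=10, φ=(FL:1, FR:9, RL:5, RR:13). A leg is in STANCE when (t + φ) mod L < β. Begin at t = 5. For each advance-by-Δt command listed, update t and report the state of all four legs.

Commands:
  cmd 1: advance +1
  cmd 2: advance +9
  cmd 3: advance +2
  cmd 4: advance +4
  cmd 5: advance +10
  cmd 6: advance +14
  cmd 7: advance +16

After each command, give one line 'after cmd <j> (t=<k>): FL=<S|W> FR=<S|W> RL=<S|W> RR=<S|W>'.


start t=5: FL=S FR=W RL=W RR=S
cmd 1: advance +1 → t=6, phase=(7,15,11,3) → FL=S FR=W RL=W RR=S
cmd 2: advance +9 → t=15, phase=(0,8,4,12) → FL=S FR=S RL=S RR=W
cmd 3: advance +2 → t=17, phase=(2,10,6,14) → FL=S FR=W RL=S RR=W
cmd 4: advance +4 → t=21, phase=(6,14,10,2) → FL=S FR=W RL=W RR=S
cmd 5: advance +10 → t=31, phase=(0,8,4,12) → FL=S FR=S RL=S RR=W
cmd 6: advance +14 → t=45, phase=(14,6,2,10) → FL=W FR=S RL=S RR=W
cmd 7: advance +16 → t=61, phase=(14,6,2,10) → FL=W FR=S RL=S RR=W

after cmd 1 (t=6): FL=S FR=W RL=W RR=S
after cmd 2 (t=15): FL=S FR=S RL=S RR=W
after cmd 3 (t=17): FL=S FR=W RL=S RR=W
after cmd 4 (t=21): FL=S FR=W RL=W RR=S
after cmd 5 (t=31): FL=S FR=S RL=S RR=W
after cmd 6 (t=45): FL=W FR=S RL=S RR=W
after cmd 7 (t=61): FL=W FR=S RL=S RR=W


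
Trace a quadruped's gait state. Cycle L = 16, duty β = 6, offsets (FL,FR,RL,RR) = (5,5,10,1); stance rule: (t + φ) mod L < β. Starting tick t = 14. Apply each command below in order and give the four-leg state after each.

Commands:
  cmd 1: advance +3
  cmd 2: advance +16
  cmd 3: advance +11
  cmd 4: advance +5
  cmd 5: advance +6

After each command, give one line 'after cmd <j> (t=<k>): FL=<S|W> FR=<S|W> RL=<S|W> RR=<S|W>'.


start t=14: FL=S FR=S RL=W RR=W
cmd 1: advance +3 → t=17, phase=(6,6,11,2) → FL=W FR=W RL=W RR=S
cmd 2: advance +16 → t=33, phase=(6,6,11,2) → FL=W FR=W RL=W RR=S
cmd 3: advance +11 → t=44, phase=(1,1,6,13) → FL=S FR=S RL=W RR=W
cmd 4: advance +5 → t=49, phase=(6,6,11,2) → FL=W FR=W RL=W RR=S
cmd 5: advance +6 → t=55, phase=(12,12,1,8) → FL=W FR=W RL=S RR=W

after cmd 1 (t=17): FL=W FR=W RL=W RR=S
after cmd 2 (t=33): FL=W FR=W RL=W RR=S
after cmd 3 (t=44): FL=S FR=S RL=W RR=W
after cmd 4 (t=49): FL=W FR=W RL=W RR=S
after cmd 5 (t=55): FL=W FR=W RL=S RR=W


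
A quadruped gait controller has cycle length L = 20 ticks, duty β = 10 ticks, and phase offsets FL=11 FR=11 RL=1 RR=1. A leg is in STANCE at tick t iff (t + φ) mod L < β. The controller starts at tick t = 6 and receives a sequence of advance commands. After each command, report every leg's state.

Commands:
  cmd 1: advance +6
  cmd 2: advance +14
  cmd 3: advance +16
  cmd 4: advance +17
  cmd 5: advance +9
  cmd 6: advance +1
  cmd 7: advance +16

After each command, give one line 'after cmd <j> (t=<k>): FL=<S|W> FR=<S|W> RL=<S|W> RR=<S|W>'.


after cmd 1 (t=12): FL=S FR=S RL=W RR=W
after cmd 2 (t=26): FL=W FR=W RL=S RR=S
after cmd 3 (t=42): FL=W FR=W RL=S RR=S
after cmd 4 (t=59): FL=W FR=W RL=S RR=S
after cmd 5 (t=68): FL=W FR=W RL=S RR=S
after cmd 6 (t=69): FL=S FR=S RL=W RR=W
after cmd 7 (t=85): FL=W FR=W RL=S RR=S

start t=6: FL=W FR=W RL=S RR=S
cmd 1: advance +6 → t=12, phase=(3,3,13,13) → FL=S FR=S RL=W RR=W
cmd 2: advance +14 → t=26, phase=(17,17,7,7) → FL=W FR=W RL=S RR=S
cmd 3: advance +16 → t=42, phase=(13,13,3,3) → FL=W FR=W RL=S RR=S
cmd 4: advance +17 → t=59, phase=(10,10,0,0) → FL=W FR=W RL=S RR=S
cmd 5: advance +9 → t=68, phase=(19,19,9,9) → FL=W FR=W RL=S RR=S
cmd 6: advance +1 → t=69, phase=(0,0,10,10) → FL=S FR=S RL=W RR=W
cmd 7: advance +16 → t=85, phase=(16,16,6,6) → FL=W FR=W RL=S RR=S


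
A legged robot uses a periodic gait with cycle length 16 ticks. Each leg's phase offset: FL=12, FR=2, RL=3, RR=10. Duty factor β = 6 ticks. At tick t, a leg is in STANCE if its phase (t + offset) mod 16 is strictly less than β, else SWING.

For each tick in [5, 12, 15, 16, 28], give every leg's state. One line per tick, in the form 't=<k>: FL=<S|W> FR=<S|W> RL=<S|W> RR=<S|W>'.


t=5: phase=(1,7,8,15) vs β=6 → FL=S FR=W RL=W RR=W
t=12: phase=(8,14,15,6) vs β=6 → FL=W FR=W RL=W RR=W
t=15: phase=(11,1,2,9) vs β=6 → FL=W FR=S RL=S RR=W
t=16: phase=(12,2,3,10) vs β=6 → FL=W FR=S RL=S RR=W
t=28: phase=(8,14,15,6) vs β=6 → FL=W FR=W RL=W RR=W

t=5: FL=S FR=W RL=W RR=W
t=12: FL=W FR=W RL=W RR=W
t=15: FL=W FR=S RL=S RR=W
t=16: FL=W FR=S RL=S RR=W
t=28: FL=W FR=W RL=W RR=W


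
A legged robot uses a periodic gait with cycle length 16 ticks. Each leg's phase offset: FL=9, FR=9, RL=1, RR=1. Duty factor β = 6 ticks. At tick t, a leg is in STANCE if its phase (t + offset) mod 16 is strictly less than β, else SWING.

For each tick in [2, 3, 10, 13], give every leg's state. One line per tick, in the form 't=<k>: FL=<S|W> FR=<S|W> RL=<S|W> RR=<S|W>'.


t=2: phase=(11,11,3,3) vs β=6 → FL=W FR=W RL=S RR=S
t=3: phase=(12,12,4,4) vs β=6 → FL=W FR=W RL=S RR=S
t=10: phase=(3,3,11,11) vs β=6 → FL=S FR=S RL=W RR=W
t=13: phase=(6,6,14,14) vs β=6 → FL=W FR=W RL=W RR=W

t=2: FL=W FR=W RL=S RR=S
t=3: FL=W FR=W RL=S RR=S
t=10: FL=S FR=S RL=W RR=W
t=13: FL=W FR=W RL=W RR=W


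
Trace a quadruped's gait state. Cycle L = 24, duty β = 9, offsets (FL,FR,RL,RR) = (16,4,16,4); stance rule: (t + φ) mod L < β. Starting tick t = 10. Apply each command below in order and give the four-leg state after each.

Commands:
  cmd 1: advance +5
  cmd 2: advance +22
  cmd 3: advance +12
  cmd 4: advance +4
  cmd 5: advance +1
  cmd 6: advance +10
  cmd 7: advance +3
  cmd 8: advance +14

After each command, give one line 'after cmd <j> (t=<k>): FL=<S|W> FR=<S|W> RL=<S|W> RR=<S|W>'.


after cmd 1 (t=15): FL=S FR=W RL=S RR=W
after cmd 2 (t=37): FL=S FR=W RL=S RR=W
after cmd 3 (t=49): FL=W FR=S RL=W RR=S
after cmd 4 (t=53): FL=W FR=W RL=W RR=W
after cmd 5 (t=54): FL=W FR=W RL=W RR=W
after cmd 6 (t=64): FL=S FR=W RL=S RR=W
after cmd 7 (t=67): FL=W FR=W RL=W RR=W
after cmd 8 (t=81): FL=S FR=W RL=S RR=W

start t=10: FL=S FR=W RL=S RR=W
cmd 1: advance +5 → t=15, phase=(7,19,7,19) → FL=S FR=W RL=S RR=W
cmd 2: advance +22 → t=37, phase=(5,17,5,17) → FL=S FR=W RL=S RR=W
cmd 3: advance +12 → t=49, phase=(17,5,17,5) → FL=W FR=S RL=W RR=S
cmd 4: advance +4 → t=53, phase=(21,9,21,9) → FL=W FR=W RL=W RR=W
cmd 5: advance +1 → t=54, phase=(22,10,22,10) → FL=W FR=W RL=W RR=W
cmd 6: advance +10 → t=64, phase=(8,20,8,20) → FL=S FR=W RL=S RR=W
cmd 7: advance +3 → t=67, phase=(11,23,11,23) → FL=W FR=W RL=W RR=W
cmd 8: advance +14 → t=81, phase=(1,13,1,13) → FL=S FR=W RL=S RR=W


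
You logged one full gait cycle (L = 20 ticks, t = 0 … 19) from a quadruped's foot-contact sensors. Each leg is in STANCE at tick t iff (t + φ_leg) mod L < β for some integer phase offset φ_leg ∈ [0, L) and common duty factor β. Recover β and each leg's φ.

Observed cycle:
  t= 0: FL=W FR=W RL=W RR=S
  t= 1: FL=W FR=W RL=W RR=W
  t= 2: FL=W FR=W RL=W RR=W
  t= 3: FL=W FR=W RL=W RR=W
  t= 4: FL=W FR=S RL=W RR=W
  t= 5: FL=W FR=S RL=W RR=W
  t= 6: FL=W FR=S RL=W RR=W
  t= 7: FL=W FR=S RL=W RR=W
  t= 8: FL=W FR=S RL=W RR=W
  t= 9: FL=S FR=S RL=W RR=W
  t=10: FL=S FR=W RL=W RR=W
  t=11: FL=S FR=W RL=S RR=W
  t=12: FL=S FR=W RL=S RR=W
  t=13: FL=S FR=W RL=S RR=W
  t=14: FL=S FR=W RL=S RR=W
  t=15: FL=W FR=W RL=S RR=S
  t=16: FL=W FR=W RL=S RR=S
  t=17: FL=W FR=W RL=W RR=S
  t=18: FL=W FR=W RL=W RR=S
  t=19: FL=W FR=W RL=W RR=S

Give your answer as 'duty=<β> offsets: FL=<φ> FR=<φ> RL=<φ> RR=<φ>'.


duty β = stance ticks per leg = 6
FL: stance ticks = 6; W→S at t=9 → φ=11
FR: stance ticks = 6; W→S at t=4 → φ=16
RL: stance ticks = 6; W→S at t=11 → φ=9
RR: stance ticks = 6; W→S at t=15 → φ=5

duty=6 offsets: FL=11 FR=16 RL=9 RR=5


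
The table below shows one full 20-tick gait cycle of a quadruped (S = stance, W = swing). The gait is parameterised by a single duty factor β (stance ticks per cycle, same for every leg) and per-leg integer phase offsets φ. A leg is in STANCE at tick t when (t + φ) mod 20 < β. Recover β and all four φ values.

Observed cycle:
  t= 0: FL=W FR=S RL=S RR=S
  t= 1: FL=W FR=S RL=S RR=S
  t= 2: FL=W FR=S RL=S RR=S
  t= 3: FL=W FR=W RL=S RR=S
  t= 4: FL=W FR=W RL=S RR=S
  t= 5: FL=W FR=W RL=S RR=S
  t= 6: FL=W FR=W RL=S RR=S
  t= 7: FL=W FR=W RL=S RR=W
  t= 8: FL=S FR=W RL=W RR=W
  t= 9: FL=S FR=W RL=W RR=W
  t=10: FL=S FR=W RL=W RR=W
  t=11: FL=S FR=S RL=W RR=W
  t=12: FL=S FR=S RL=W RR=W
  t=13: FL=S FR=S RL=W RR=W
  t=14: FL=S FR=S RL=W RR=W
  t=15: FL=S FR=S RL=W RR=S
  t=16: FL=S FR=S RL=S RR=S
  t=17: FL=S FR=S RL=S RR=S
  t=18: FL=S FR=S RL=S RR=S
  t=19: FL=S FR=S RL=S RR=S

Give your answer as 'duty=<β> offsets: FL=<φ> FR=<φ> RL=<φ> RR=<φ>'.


duty β = stance ticks per leg = 12
FL: stance ticks = 12; W→S at t=8 → φ=12
FR: stance ticks = 12; W→S at t=11 → φ=9
RL: stance ticks = 12; W→S at t=16 → φ=4
RR: stance ticks = 12; W→S at t=15 → φ=5

duty=12 offsets: FL=12 FR=9 RL=4 RR=5


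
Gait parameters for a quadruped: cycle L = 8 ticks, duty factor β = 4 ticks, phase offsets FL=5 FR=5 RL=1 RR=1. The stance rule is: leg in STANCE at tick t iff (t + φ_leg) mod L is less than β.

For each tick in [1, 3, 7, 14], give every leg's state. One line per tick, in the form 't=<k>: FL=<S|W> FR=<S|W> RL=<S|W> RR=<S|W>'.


t=1: FL=W FR=W RL=S RR=S
t=3: FL=S FR=S RL=W RR=W
t=7: FL=W FR=W RL=S RR=S
t=14: FL=S FR=S RL=W RR=W

t=1: phase=(6,6,2,2) vs β=4 → FL=W FR=W RL=S RR=S
t=3: phase=(0,0,4,4) vs β=4 → FL=S FR=S RL=W RR=W
t=7: phase=(4,4,0,0) vs β=4 → FL=W FR=W RL=S RR=S
t=14: phase=(3,3,7,7) vs β=4 → FL=S FR=S RL=W RR=W


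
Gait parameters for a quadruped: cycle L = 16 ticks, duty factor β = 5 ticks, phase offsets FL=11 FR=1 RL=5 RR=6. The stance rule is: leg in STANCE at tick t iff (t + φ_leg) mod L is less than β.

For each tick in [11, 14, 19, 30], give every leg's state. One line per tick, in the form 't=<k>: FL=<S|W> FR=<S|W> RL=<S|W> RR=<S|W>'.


t=11: phase=(6,12,0,1) vs β=5 → FL=W FR=W RL=S RR=S
t=14: phase=(9,15,3,4) vs β=5 → FL=W FR=W RL=S RR=S
t=19: phase=(14,4,8,9) vs β=5 → FL=W FR=S RL=W RR=W
t=30: phase=(9,15,3,4) vs β=5 → FL=W FR=W RL=S RR=S

t=11: FL=W FR=W RL=S RR=S
t=14: FL=W FR=W RL=S RR=S
t=19: FL=W FR=S RL=W RR=W
t=30: FL=W FR=W RL=S RR=S


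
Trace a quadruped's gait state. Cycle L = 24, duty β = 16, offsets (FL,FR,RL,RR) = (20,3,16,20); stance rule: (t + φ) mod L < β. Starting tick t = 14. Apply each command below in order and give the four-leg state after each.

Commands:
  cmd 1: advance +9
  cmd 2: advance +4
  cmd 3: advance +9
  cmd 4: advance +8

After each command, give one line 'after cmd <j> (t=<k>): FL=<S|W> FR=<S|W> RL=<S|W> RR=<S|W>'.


start t=14: FL=S FR=W RL=S RR=S
cmd 1: advance +9 → t=23, phase=(19,2,15,19) → FL=W FR=S RL=S RR=W
cmd 2: advance +4 → t=27, phase=(23,6,19,23) → FL=W FR=S RL=W RR=W
cmd 3: advance +9 → t=36, phase=(8,15,4,8) → FL=S FR=S RL=S RR=S
cmd 4: advance +8 → t=44, phase=(16,23,12,16) → FL=W FR=W RL=S RR=W

after cmd 1 (t=23): FL=W FR=S RL=S RR=W
after cmd 2 (t=27): FL=W FR=S RL=W RR=W
after cmd 3 (t=36): FL=S FR=S RL=S RR=S
after cmd 4 (t=44): FL=W FR=W RL=S RR=W


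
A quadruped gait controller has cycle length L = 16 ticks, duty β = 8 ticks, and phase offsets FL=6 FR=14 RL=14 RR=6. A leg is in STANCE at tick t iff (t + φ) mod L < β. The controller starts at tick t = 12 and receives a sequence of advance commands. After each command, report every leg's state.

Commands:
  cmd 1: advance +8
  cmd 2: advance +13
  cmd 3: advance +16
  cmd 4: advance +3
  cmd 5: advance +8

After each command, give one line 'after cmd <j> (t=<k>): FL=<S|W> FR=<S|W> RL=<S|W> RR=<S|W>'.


after cmd 1 (t=20): FL=W FR=S RL=S RR=W
after cmd 2 (t=33): FL=S FR=W RL=W RR=S
after cmd 3 (t=49): FL=S FR=W RL=W RR=S
after cmd 4 (t=52): FL=W FR=S RL=S RR=W
after cmd 5 (t=60): FL=S FR=W RL=W RR=S

start t=12: FL=S FR=W RL=W RR=S
cmd 1: advance +8 → t=20, phase=(10,2,2,10) → FL=W FR=S RL=S RR=W
cmd 2: advance +13 → t=33, phase=(7,15,15,7) → FL=S FR=W RL=W RR=S
cmd 3: advance +16 → t=49, phase=(7,15,15,7) → FL=S FR=W RL=W RR=S
cmd 4: advance +3 → t=52, phase=(10,2,2,10) → FL=W FR=S RL=S RR=W
cmd 5: advance +8 → t=60, phase=(2,10,10,2) → FL=S FR=W RL=W RR=S


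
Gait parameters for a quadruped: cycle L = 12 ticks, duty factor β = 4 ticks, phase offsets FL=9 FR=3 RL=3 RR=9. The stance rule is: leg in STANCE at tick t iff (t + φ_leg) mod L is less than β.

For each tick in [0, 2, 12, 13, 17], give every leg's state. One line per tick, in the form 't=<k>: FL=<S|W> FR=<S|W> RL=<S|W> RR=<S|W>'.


t=0: FL=W FR=S RL=S RR=W
t=2: FL=W FR=W RL=W RR=W
t=12: FL=W FR=S RL=S RR=W
t=13: FL=W FR=W RL=W RR=W
t=17: FL=S FR=W RL=W RR=S

t=0: phase=(9,3,3,9) vs β=4 → FL=W FR=S RL=S RR=W
t=2: phase=(11,5,5,11) vs β=4 → FL=W FR=W RL=W RR=W
t=12: phase=(9,3,3,9) vs β=4 → FL=W FR=S RL=S RR=W
t=13: phase=(10,4,4,10) vs β=4 → FL=W FR=W RL=W RR=W
t=17: phase=(2,8,8,2) vs β=4 → FL=S FR=W RL=W RR=S


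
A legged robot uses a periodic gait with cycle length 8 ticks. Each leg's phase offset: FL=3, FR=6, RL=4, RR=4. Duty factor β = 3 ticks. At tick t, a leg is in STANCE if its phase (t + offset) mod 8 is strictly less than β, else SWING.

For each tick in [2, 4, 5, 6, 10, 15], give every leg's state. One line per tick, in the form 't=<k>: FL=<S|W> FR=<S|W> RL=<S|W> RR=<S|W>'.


t=2: phase=(5,0,6,6) vs β=3 → FL=W FR=S RL=W RR=W
t=4: phase=(7,2,0,0) vs β=3 → FL=W FR=S RL=S RR=S
t=5: phase=(0,3,1,1) vs β=3 → FL=S FR=W RL=S RR=S
t=6: phase=(1,4,2,2) vs β=3 → FL=S FR=W RL=S RR=S
t=10: phase=(5,0,6,6) vs β=3 → FL=W FR=S RL=W RR=W
t=15: phase=(2,5,3,3) vs β=3 → FL=S FR=W RL=W RR=W

t=2: FL=W FR=S RL=W RR=W
t=4: FL=W FR=S RL=S RR=S
t=5: FL=S FR=W RL=S RR=S
t=6: FL=S FR=W RL=S RR=S
t=10: FL=W FR=S RL=W RR=W
t=15: FL=S FR=W RL=W RR=W


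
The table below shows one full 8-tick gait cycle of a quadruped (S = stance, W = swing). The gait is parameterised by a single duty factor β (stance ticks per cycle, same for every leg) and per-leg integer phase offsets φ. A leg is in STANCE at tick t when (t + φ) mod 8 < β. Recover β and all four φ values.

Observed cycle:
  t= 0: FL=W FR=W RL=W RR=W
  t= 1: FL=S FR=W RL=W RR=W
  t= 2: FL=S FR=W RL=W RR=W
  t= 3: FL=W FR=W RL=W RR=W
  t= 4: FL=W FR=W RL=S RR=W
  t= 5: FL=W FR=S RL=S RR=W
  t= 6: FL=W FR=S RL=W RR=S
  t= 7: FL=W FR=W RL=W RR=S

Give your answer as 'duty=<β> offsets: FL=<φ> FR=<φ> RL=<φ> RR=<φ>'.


duty=2 offsets: FL=7 FR=3 RL=4 RR=2

duty β = stance ticks per leg = 2
FL: stance ticks = 2; W→S at t=1 → φ=7
FR: stance ticks = 2; W→S at t=5 → φ=3
RL: stance ticks = 2; W→S at t=4 → φ=4
RR: stance ticks = 2; W→S at t=6 → φ=2


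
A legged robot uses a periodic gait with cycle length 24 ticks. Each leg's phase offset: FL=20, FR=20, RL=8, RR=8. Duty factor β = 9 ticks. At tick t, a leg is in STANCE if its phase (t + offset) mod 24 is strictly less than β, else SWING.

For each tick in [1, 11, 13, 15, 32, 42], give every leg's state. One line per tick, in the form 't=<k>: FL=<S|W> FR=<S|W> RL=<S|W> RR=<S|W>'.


t=1: FL=W FR=W RL=W RR=W
t=11: FL=S FR=S RL=W RR=W
t=13: FL=W FR=W RL=W RR=W
t=15: FL=W FR=W RL=W RR=W
t=32: FL=S FR=S RL=W RR=W
t=42: FL=W FR=W RL=S RR=S

t=1: phase=(21,21,9,9) vs β=9 → FL=W FR=W RL=W RR=W
t=11: phase=(7,7,19,19) vs β=9 → FL=S FR=S RL=W RR=W
t=13: phase=(9,9,21,21) vs β=9 → FL=W FR=W RL=W RR=W
t=15: phase=(11,11,23,23) vs β=9 → FL=W FR=W RL=W RR=W
t=32: phase=(4,4,16,16) vs β=9 → FL=S FR=S RL=W RR=W
t=42: phase=(14,14,2,2) vs β=9 → FL=W FR=W RL=S RR=S


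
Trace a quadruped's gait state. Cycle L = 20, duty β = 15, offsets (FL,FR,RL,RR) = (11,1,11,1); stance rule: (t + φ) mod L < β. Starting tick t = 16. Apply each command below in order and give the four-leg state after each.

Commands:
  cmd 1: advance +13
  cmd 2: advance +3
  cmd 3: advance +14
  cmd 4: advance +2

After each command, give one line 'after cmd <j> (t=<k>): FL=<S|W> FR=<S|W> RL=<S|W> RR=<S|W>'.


after cmd 1 (t=29): FL=S FR=S RL=S RR=S
after cmd 2 (t=32): FL=S FR=S RL=S RR=S
after cmd 3 (t=46): FL=W FR=S RL=W RR=S
after cmd 4 (t=48): FL=W FR=S RL=W RR=S

start t=16: FL=S FR=W RL=S RR=W
cmd 1: advance +13 → t=29, phase=(0,10,0,10) → FL=S FR=S RL=S RR=S
cmd 2: advance +3 → t=32, phase=(3,13,3,13) → FL=S FR=S RL=S RR=S
cmd 3: advance +14 → t=46, phase=(17,7,17,7) → FL=W FR=S RL=W RR=S
cmd 4: advance +2 → t=48, phase=(19,9,19,9) → FL=W FR=S RL=W RR=S


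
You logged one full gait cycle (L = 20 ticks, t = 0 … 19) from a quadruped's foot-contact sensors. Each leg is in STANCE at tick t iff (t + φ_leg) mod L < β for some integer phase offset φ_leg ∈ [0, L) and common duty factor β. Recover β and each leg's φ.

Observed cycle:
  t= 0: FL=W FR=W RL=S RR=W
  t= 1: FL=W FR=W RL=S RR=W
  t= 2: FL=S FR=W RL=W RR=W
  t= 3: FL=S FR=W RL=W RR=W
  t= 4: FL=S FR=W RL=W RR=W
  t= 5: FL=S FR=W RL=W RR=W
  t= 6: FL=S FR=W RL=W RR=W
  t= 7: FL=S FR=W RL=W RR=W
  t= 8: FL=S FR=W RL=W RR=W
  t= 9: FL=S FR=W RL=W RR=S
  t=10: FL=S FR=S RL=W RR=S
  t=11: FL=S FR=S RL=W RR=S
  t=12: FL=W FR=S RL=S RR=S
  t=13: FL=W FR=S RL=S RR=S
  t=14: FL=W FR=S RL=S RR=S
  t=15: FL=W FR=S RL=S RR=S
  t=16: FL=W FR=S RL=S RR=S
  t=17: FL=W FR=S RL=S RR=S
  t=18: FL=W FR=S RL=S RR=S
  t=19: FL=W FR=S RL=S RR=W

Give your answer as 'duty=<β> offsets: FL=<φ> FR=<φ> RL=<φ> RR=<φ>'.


duty=10 offsets: FL=18 FR=10 RL=8 RR=11

duty β = stance ticks per leg = 10
FL: stance ticks = 10; W→S at t=2 → φ=18
FR: stance ticks = 10; W→S at t=10 → φ=10
RL: stance ticks = 10; W→S at t=12 → φ=8
RR: stance ticks = 10; W→S at t=9 → φ=11


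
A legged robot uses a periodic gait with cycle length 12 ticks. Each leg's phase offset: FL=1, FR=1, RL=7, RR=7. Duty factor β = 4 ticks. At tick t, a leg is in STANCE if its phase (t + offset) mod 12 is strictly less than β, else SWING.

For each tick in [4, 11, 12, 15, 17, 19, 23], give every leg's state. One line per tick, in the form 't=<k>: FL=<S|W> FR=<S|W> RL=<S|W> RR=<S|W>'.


t=4: FL=W FR=W RL=W RR=W
t=11: FL=S FR=S RL=W RR=W
t=12: FL=S FR=S RL=W RR=W
t=15: FL=W FR=W RL=W RR=W
t=17: FL=W FR=W RL=S RR=S
t=19: FL=W FR=W RL=S RR=S
t=23: FL=S FR=S RL=W RR=W

t=4: phase=(5,5,11,11) vs β=4 → FL=W FR=W RL=W RR=W
t=11: phase=(0,0,6,6) vs β=4 → FL=S FR=S RL=W RR=W
t=12: phase=(1,1,7,7) vs β=4 → FL=S FR=S RL=W RR=W
t=15: phase=(4,4,10,10) vs β=4 → FL=W FR=W RL=W RR=W
t=17: phase=(6,6,0,0) vs β=4 → FL=W FR=W RL=S RR=S
t=19: phase=(8,8,2,2) vs β=4 → FL=W FR=W RL=S RR=S
t=23: phase=(0,0,6,6) vs β=4 → FL=S FR=S RL=W RR=W


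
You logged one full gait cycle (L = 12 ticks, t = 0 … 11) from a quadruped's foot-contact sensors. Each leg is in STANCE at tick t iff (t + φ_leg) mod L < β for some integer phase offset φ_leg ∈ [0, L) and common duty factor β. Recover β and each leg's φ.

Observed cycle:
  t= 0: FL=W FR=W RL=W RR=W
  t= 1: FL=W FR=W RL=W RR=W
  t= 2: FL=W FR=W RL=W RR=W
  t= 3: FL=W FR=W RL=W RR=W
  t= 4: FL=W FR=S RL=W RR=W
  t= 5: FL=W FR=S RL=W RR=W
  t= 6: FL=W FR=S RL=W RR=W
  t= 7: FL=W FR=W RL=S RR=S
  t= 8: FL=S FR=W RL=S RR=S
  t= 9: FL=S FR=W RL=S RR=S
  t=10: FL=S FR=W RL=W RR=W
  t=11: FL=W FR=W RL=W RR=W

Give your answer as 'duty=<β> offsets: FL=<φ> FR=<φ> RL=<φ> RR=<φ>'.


duty β = stance ticks per leg = 3
FL: stance ticks = 3; W→S at t=8 → φ=4
FR: stance ticks = 3; W→S at t=4 → φ=8
RL: stance ticks = 3; W→S at t=7 → φ=5
RR: stance ticks = 3; W→S at t=7 → φ=5

duty=3 offsets: FL=4 FR=8 RL=5 RR=5


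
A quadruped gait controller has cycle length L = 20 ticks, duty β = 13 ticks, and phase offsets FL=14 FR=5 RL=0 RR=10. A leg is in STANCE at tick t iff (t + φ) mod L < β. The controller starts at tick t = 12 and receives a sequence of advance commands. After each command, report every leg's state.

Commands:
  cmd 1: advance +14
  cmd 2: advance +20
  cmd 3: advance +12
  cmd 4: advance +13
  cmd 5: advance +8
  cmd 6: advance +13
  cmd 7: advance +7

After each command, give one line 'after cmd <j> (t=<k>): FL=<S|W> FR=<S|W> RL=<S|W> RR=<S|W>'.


start t=12: FL=S FR=W RL=S RR=S
cmd 1: advance +14 → t=26, phase=(0,11,6,16) → FL=S FR=S RL=S RR=W
cmd 2: advance +20 → t=46, phase=(0,11,6,16) → FL=S FR=S RL=S RR=W
cmd 3: advance +12 → t=58, phase=(12,3,18,8) → FL=S FR=S RL=W RR=S
cmd 4: advance +13 → t=71, phase=(5,16,11,1) → FL=S FR=W RL=S RR=S
cmd 5: advance +8 → t=79, phase=(13,4,19,9) → FL=W FR=S RL=W RR=S
cmd 6: advance +13 → t=92, phase=(6,17,12,2) → FL=S FR=W RL=S RR=S
cmd 7: advance +7 → t=99, phase=(13,4,19,9) → FL=W FR=S RL=W RR=S

after cmd 1 (t=26): FL=S FR=S RL=S RR=W
after cmd 2 (t=46): FL=S FR=S RL=S RR=W
after cmd 3 (t=58): FL=S FR=S RL=W RR=S
after cmd 4 (t=71): FL=S FR=W RL=S RR=S
after cmd 5 (t=79): FL=W FR=S RL=W RR=S
after cmd 6 (t=92): FL=S FR=W RL=S RR=S
after cmd 7 (t=99): FL=W FR=S RL=W RR=S


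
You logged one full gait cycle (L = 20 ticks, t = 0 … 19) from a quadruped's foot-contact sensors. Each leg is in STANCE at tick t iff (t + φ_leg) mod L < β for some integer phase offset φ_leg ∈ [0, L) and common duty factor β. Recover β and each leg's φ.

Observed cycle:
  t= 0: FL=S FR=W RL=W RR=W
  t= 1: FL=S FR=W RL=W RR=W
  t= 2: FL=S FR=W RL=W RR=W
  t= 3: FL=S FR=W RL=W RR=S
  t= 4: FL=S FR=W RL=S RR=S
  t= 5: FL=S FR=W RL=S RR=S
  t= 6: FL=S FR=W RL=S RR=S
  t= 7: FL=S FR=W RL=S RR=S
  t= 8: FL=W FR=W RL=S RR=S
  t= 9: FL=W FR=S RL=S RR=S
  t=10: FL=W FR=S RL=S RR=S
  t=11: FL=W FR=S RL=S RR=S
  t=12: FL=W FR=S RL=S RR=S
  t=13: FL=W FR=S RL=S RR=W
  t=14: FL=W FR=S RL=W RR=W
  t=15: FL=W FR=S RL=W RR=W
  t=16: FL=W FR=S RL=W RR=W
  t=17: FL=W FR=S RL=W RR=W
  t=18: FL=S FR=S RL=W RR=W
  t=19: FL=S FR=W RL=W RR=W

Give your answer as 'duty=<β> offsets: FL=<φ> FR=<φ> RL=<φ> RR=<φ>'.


duty=10 offsets: FL=2 FR=11 RL=16 RR=17

duty β = stance ticks per leg = 10
FL: stance ticks = 10; W→S at t=18 → φ=2
FR: stance ticks = 10; W→S at t=9 → φ=11
RL: stance ticks = 10; W→S at t=4 → φ=16
RR: stance ticks = 10; W→S at t=3 → φ=17


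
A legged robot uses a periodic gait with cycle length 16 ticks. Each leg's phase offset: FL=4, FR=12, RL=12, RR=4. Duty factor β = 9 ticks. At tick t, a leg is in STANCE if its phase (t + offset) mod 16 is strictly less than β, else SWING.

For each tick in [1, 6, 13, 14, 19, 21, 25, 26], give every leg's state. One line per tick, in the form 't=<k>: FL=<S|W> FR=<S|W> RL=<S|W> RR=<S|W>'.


t=1: FL=S FR=W RL=W RR=S
t=6: FL=W FR=S RL=S RR=W
t=13: FL=S FR=W RL=W RR=S
t=14: FL=S FR=W RL=W RR=S
t=19: FL=S FR=W RL=W RR=S
t=21: FL=W FR=S RL=S RR=W
t=25: FL=W FR=S RL=S RR=W
t=26: FL=W FR=S RL=S RR=W

t=1: phase=(5,13,13,5) vs β=9 → FL=S FR=W RL=W RR=S
t=6: phase=(10,2,2,10) vs β=9 → FL=W FR=S RL=S RR=W
t=13: phase=(1,9,9,1) vs β=9 → FL=S FR=W RL=W RR=S
t=14: phase=(2,10,10,2) vs β=9 → FL=S FR=W RL=W RR=S
t=19: phase=(7,15,15,7) vs β=9 → FL=S FR=W RL=W RR=S
t=21: phase=(9,1,1,9) vs β=9 → FL=W FR=S RL=S RR=W
t=25: phase=(13,5,5,13) vs β=9 → FL=W FR=S RL=S RR=W
t=26: phase=(14,6,6,14) vs β=9 → FL=W FR=S RL=S RR=W


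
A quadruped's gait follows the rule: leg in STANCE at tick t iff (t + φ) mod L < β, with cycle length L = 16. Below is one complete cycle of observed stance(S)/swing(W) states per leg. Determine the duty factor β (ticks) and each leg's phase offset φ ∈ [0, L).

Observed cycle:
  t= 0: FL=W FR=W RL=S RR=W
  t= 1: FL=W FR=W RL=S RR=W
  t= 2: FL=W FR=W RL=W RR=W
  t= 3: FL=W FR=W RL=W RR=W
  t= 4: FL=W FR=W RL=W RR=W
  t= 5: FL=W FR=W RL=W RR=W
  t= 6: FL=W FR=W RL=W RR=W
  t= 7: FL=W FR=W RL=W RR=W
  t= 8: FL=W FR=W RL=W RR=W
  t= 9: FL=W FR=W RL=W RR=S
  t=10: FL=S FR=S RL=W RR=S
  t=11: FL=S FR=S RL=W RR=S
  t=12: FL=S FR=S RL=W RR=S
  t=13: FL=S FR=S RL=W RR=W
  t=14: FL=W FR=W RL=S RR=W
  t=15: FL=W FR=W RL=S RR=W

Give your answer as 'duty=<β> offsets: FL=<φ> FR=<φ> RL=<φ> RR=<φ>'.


duty=4 offsets: FL=6 FR=6 RL=2 RR=7

duty β = stance ticks per leg = 4
FL: stance ticks = 4; W→S at t=10 → φ=6
FR: stance ticks = 4; W→S at t=10 → φ=6
RL: stance ticks = 4; W→S at t=14 → φ=2
RR: stance ticks = 4; W→S at t=9 → φ=7


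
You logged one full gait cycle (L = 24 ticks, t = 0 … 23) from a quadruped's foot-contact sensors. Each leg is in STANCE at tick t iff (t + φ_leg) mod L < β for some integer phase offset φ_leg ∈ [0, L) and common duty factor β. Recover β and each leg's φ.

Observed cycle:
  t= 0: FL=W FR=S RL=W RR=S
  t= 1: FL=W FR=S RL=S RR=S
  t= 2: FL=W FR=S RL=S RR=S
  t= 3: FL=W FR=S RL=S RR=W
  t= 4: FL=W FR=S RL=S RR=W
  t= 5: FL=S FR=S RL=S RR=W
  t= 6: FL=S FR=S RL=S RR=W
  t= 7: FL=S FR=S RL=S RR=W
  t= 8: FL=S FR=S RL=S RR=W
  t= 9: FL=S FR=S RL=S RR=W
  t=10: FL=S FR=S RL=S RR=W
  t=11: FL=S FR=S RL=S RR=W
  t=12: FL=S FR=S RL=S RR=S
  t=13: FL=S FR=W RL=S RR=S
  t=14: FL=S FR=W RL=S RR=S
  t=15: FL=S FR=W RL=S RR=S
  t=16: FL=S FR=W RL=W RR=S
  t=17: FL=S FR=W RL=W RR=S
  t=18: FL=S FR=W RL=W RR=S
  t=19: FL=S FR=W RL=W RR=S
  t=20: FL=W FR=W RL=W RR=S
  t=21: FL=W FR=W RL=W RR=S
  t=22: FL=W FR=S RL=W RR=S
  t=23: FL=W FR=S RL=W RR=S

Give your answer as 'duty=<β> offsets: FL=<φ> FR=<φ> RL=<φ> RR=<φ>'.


duty=15 offsets: FL=19 FR=2 RL=23 RR=12

duty β = stance ticks per leg = 15
FL: stance ticks = 15; W→S at t=5 → φ=19
FR: stance ticks = 15; W→S at t=22 → φ=2
RL: stance ticks = 15; W→S at t=1 → φ=23
RR: stance ticks = 15; W→S at t=12 → φ=12


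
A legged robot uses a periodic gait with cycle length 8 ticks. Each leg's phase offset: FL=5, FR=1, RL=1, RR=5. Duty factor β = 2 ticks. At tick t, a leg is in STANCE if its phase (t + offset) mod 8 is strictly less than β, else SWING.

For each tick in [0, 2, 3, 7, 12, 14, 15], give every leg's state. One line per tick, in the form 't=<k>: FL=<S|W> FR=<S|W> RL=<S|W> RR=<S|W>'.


t=0: phase=(5,1,1,5) vs β=2 → FL=W FR=S RL=S RR=W
t=2: phase=(7,3,3,7) vs β=2 → FL=W FR=W RL=W RR=W
t=3: phase=(0,4,4,0) vs β=2 → FL=S FR=W RL=W RR=S
t=7: phase=(4,0,0,4) vs β=2 → FL=W FR=S RL=S RR=W
t=12: phase=(1,5,5,1) vs β=2 → FL=S FR=W RL=W RR=S
t=14: phase=(3,7,7,3) vs β=2 → FL=W FR=W RL=W RR=W
t=15: phase=(4,0,0,4) vs β=2 → FL=W FR=S RL=S RR=W

t=0: FL=W FR=S RL=S RR=W
t=2: FL=W FR=W RL=W RR=W
t=3: FL=S FR=W RL=W RR=S
t=7: FL=W FR=S RL=S RR=W
t=12: FL=S FR=W RL=W RR=S
t=14: FL=W FR=W RL=W RR=W
t=15: FL=W FR=S RL=S RR=W


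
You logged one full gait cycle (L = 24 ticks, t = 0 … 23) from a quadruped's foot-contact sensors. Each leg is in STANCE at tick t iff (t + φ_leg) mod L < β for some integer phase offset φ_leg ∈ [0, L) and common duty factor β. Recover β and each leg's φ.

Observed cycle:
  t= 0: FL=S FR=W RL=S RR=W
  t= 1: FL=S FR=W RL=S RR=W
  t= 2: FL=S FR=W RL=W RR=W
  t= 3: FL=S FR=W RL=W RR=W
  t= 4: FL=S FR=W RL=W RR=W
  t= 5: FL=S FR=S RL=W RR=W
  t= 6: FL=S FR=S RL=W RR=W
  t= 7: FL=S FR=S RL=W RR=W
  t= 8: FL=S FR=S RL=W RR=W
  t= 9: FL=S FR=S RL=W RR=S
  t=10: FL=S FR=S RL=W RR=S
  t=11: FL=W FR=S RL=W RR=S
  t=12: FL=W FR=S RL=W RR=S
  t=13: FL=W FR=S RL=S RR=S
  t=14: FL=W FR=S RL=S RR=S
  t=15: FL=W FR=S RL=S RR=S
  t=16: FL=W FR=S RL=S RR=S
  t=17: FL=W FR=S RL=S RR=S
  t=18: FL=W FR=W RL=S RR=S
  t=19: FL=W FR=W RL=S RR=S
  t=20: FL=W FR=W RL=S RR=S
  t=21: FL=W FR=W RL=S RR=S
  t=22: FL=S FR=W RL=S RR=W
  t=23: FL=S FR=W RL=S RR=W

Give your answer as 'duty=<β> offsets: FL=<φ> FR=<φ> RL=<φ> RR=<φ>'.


duty=13 offsets: FL=2 FR=19 RL=11 RR=15

duty β = stance ticks per leg = 13
FL: stance ticks = 13; W→S at t=22 → φ=2
FR: stance ticks = 13; W→S at t=5 → φ=19
RL: stance ticks = 13; W→S at t=13 → φ=11
RR: stance ticks = 13; W→S at t=9 → φ=15


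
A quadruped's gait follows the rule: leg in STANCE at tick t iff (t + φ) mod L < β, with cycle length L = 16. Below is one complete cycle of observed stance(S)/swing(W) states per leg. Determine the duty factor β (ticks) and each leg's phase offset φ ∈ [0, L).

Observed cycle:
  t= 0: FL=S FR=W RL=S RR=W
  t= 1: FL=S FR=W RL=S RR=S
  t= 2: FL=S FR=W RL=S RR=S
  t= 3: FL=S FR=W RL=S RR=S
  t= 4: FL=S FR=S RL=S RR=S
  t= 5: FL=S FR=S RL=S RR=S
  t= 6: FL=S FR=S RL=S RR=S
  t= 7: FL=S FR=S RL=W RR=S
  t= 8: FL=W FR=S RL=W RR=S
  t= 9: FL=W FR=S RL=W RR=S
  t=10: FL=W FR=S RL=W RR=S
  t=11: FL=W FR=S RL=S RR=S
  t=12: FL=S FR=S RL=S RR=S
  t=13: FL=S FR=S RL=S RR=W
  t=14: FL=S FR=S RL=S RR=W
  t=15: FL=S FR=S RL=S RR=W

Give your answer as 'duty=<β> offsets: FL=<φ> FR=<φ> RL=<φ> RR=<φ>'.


duty β = stance ticks per leg = 12
FL: stance ticks = 12; W→S at t=12 → φ=4
FR: stance ticks = 12; W→S at t=4 → φ=12
RL: stance ticks = 12; W→S at t=11 → φ=5
RR: stance ticks = 12; W→S at t=1 → φ=15

duty=12 offsets: FL=4 FR=12 RL=5 RR=15


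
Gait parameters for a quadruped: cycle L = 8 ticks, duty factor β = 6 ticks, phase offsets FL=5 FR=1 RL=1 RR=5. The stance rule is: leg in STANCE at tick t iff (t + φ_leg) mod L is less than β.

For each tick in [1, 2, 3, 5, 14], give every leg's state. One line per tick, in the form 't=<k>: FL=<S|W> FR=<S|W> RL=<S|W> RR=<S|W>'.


t=1: FL=W FR=S RL=S RR=W
t=2: FL=W FR=S RL=S RR=W
t=3: FL=S FR=S RL=S RR=S
t=5: FL=S FR=W RL=W RR=S
t=14: FL=S FR=W RL=W RR=S

t=1: phase=(6,2,2,6) vs β=6 → FL=W FR=S RL=S RR=W
t=2: phase=(7,3,3,7) vs β=6 → FL=W FR=S RL=S RR=W
t=3: phase=(0,4,4,0) vs β=6 → FL=S FR=S RL=S RR=S
t=5: phase=(2,6,6,2) vs β=6 → FL=S FR=W RL=W RR=S
t=14: phase=(3,7,7,3) vs β=6 → FL=S FR=W RL=W RR=S


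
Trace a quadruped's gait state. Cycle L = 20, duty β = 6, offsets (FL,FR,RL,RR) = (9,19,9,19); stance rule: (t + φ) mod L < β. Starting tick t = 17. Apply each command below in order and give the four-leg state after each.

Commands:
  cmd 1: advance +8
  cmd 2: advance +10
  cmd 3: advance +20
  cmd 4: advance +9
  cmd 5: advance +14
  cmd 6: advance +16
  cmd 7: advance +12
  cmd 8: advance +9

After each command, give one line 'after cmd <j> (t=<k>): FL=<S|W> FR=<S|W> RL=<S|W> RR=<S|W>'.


start t=17: FL=W FR=W RL=W RR=W
cmd 1: advance +8 → t=25, phase=(14,4,14,4) → FL=W FR=S RL=W RR=S
cmd 2: advance +10 → t=35, phase=(4,14,4,14) → FL=S FR=W RL=S RR=W
cmd 3: advance +20 → t=55, phase=(4,14,4,14) → FL=S FR=W RL=S RR=W
cmd 4: advance +9 → t=64, phase=(13,3,13,3) → FL=W FR=S RL=W RR=S
cmd 5: advance +14 → t=78, phase=(7,17,7,17) → FL=W FR=W RL=W RR=W
cmd 6: advance +16 → t=94, phase=(3,13,3,13) → FL=S FR=W RL=S RR=W
cmd 7: advance +12 → t=106, phase=(15,5,15,5) → FL=W FR=S RL=W RR=S
cmd 8: advance +9 → t=115, phase=(4,14,4,14) → FL=S FR=W RL=S RR=W

after cmd 1 (t=25): FL=W FR=S RL=W RR=S
after cmd 2 (t=35): FL=S FR=W RL=S RR=W
after cmd 3 (t=55): FL=S FR=W RL=S RR=W
after cmd 4 (t=64): FL=W FR=S RL=W RR=S
after cmd 5 (t=78): FL=W FR=W RL=W RR=W
after cmd 6 (t=94): FL=S FR=W RL=S RR=W
after cmd 7 (t=106): FL=W FR=S RL=W RR=S
after cmd 8 (t=115): FL=S FR=W RL=S RR=W


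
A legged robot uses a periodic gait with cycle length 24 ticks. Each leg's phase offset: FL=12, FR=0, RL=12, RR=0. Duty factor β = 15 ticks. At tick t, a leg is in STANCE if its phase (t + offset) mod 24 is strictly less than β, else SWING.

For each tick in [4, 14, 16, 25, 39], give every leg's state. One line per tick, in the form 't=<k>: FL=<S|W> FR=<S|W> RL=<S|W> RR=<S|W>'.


t=4: FL=W FR=S RL=W RR=S
t=14: FL=S FR=S RL=S RR=S
t=16: FL=S FR=W RL=S RR=W
t=25: FL=S FR=S RL=S RR=S
t=39: FL=S FR=W RL=S RR=W

t=4: phase=(16,4,16,4) vs β=15 → FL=W FR=S RL=W RR=S
t=14: phase=(2,14,2,14) vs β=15 → FL=S FR=S RL=S RR=S
t=16: phase=(4,16,4,16) vs β=15 → FL=S FR=W RL=S RR=W
t=25: phase=(13,1,13,1) vs β=15 → FL=S FR=S RL=S RR=S
t=39: phase=(3,15,3,15) vs β=15 → FL=S FR=W RL=S RR=W


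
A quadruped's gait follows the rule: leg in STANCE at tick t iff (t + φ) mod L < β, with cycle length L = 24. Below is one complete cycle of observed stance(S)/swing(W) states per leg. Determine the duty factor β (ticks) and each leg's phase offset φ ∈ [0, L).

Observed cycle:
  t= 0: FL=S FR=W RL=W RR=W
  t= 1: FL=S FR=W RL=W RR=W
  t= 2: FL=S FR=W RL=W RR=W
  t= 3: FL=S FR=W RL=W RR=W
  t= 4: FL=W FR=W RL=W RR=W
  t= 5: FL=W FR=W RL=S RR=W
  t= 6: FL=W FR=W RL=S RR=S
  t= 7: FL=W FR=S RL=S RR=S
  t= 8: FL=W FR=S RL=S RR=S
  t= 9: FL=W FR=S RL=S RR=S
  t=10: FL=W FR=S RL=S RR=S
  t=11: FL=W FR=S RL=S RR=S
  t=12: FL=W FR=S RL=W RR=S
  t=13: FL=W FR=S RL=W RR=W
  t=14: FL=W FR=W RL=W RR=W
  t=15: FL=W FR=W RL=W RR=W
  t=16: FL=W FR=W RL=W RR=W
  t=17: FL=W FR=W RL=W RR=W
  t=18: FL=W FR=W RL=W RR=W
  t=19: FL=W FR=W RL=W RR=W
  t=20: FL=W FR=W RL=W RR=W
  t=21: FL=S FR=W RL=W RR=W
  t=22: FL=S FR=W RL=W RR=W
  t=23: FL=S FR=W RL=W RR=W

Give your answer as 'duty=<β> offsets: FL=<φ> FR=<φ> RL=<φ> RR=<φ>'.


duty=7 offsets: FL=3 FR=17 RL=19 RR=18

duty β = stance ticks per leg = 7
FL: stance ticks = 7; W→S at t=21 → φ=3
FR: stance ticks = 7; W→S at t=7 → φ=17
RL: stance ticks = 7; W→S at t=5 → φ=19
RR: stance ticks = 7; W→S at t=6 → φ=18


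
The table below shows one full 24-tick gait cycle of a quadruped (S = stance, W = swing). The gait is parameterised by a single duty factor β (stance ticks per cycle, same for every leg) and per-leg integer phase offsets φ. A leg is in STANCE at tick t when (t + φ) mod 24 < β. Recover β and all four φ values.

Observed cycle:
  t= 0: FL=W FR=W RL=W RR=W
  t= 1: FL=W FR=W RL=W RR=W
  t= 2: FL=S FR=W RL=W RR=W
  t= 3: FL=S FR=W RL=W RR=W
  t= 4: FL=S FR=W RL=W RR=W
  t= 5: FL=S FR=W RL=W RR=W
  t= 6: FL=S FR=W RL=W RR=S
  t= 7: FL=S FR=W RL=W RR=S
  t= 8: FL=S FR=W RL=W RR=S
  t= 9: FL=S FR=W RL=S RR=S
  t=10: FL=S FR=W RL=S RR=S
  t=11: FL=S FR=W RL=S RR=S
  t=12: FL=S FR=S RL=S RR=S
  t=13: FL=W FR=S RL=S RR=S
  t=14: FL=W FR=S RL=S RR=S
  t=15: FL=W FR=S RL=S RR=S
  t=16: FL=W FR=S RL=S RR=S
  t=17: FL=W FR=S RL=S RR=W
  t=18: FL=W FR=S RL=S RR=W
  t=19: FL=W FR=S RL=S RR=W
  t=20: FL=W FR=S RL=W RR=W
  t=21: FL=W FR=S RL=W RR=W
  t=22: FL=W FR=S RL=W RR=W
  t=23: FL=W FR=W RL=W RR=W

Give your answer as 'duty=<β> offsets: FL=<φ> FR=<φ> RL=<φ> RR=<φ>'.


duty=11 offsets: FL=22 FR=12 RL=15 RR=18

duty β = stance ticks per leg = 11
FL: stance ticks = 11; W→S at t=2 → φ=22
FR: stance ticks = 11; W→S at t=12 → φ=12
RL: stance ticks = 11; W→S at t=9 → φ=15
RR: stance ticks = 11; W→S at t=6 → φ=18


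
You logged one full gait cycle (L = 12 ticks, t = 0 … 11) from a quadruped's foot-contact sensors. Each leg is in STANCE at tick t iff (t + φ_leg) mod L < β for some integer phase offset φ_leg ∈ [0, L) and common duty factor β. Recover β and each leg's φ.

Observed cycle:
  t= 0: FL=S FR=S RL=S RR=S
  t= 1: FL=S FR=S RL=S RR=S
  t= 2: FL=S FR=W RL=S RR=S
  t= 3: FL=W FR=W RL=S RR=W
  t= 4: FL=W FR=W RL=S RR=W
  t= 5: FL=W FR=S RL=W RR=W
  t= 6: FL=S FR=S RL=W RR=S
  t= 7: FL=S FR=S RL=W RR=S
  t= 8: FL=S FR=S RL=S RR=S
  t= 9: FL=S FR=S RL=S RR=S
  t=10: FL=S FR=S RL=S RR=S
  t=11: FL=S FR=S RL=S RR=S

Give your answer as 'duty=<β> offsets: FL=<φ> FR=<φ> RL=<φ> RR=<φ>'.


duty=9 offsets: FL=6 FR=7 RL=4 RR=6

duty β = stance ticks per leg = 9
FL: stance ticks = 9; W→S at t=6 → φ=6
FR: stance ticks = 9; W→S at t=5 → φ=7
RL: stance ticks = 9; W→S at t=8 → φ=4
RR: stance ticks = 9; W→S at t=6 → φ=6


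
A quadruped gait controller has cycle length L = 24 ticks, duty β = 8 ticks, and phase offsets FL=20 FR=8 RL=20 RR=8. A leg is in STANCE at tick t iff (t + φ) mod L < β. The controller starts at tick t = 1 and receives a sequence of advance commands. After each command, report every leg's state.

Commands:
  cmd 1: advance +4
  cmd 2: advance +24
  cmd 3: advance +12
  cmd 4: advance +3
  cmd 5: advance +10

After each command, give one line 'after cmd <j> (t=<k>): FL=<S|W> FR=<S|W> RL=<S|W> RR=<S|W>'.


start t=1: FL=W FR=W RL=W RR=W
cmd 1: advance +4 → t=5, phase=(1,13,1,13) → FL=S FR=W RL=S RR=W
cmd 2: advance +24 → t=29, phase=(1,13,1,13) → FL=S FR=W RL=S RR=W
cmd 3: advance +12 → t=41, phase=(13,1,13,1) → FL=W FR=S RL=W RR=S
cmd 4: advance +3 → t=44, phase=(16,4,16,4) → FL=W FR=S RL=W RR=S
cmd 5: advance +10 → t=54, phase=(2,14,2,14) → FL=S FR=W RL=S RR=W

after cmd 1 (t=5): FL=S FR=W RL=S RR=W
after cmd 2 (t=29): FL=S FR=W RL=S RR=W
after cmd 3 (t=41): FL=W FR=S RL=W RR=S
after cmd 4 (t=44): FL=W FR=S RL=W RR=S
after cmd 5 (t=54): FL=S FR=W RL=S RR=W


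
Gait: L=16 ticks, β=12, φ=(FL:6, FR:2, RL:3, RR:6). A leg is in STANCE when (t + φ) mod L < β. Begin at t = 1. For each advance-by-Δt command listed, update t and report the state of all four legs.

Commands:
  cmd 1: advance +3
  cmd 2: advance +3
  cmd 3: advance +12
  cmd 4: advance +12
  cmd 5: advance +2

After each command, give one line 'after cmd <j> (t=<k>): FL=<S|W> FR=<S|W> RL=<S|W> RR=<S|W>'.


after cmd 1 (t=4): FL=S FR=S RL=S RR=S
after cmd 2 (t=7): FL=W FR=S RL=S RR=W
after cmd 3 (t=19): FL=S FR=S RL=S RR=S
after cmd 4 (t=31): FL=S FR=S RL=S RR=S
after cmd 5 (t=33): FL=S FR=S RL=S RR=S

start t=1: FL=S FR=S RL=S RR=S
cmd 1: advance +3 → t=4, phase=(10,6,7,10) → FL=S FR=S RL=S RR=S
cmd 2: advance +3 → t=7, phase=(13,9,10,13) → FL=W FR=S RL=S RR=W
cmd 3: advance +12 → t=19, phase=(9,5,6,9) → FL=S FR=S RL=S RR=S
cmd 4: advance +12 → t=31, phase=(5,1,2,5) → FL=S FR=S RL=S RR=S
cmd 5: advance +2 → t=33, phase=(7,3,4,7) → FL=S FR=S RL=S RR=S
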